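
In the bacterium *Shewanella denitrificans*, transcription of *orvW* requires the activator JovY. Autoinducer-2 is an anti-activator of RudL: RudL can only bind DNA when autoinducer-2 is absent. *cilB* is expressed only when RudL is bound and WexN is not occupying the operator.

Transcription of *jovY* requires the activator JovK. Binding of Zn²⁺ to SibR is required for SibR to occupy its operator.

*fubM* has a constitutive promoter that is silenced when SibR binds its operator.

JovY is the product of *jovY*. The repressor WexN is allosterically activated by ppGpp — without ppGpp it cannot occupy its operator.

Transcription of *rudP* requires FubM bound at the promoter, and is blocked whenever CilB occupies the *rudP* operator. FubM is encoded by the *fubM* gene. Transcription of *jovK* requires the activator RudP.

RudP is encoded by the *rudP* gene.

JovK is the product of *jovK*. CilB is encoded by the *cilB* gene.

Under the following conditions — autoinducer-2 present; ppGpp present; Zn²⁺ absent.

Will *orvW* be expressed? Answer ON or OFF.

Zn²⁺ is absent, so SibR is inactive.
With no repressor bound, *fubM* is transcribed.
So FubM is produced and active.
Autoinducer-2 is present, so RudL is inactive.
ppGpp is present, so WexN is active.
With repressor WexN bound, *cilB* is not transcribed.
So CilB is not produced.
No repressor is bound and FubM is active, so *rudP* is transcribed.
So RudP is produced and active.
No repressor is bound and RudP is active, so *jovK* is transcribed.
So JovK is produced and active.
No repressor is bound and JovK is active, so *jovY* is transcribed.
So JovY is produced and active.
No repressor is bound and JovY is active, so *orvW* is transcribed.

ON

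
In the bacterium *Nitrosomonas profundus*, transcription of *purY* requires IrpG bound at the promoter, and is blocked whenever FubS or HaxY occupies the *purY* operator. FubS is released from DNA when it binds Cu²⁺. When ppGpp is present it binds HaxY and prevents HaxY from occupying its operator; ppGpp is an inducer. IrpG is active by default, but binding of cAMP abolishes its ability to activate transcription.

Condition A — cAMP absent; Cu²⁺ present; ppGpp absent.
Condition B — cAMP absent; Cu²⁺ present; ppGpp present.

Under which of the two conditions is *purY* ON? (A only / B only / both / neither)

Condition A:
cAMP is absent, so IrpG is active.
Cu²⁺ is present, so FubS is inactive.
ppGpp is absent, so HaxY is active.
With repressor HaxY bound, *purY* is not transcribed.
→ *purY* is OFF in A.
Condition B:
cAMP is absent, so IrpG is active.
Cu²⁺ is present, so FubS is inactive.
ppGpp is present, so HaxY is inactive.
No repressor is bound and IrpG is active, so *purY* is transcribed.
→ *purY* is ON in B.

B only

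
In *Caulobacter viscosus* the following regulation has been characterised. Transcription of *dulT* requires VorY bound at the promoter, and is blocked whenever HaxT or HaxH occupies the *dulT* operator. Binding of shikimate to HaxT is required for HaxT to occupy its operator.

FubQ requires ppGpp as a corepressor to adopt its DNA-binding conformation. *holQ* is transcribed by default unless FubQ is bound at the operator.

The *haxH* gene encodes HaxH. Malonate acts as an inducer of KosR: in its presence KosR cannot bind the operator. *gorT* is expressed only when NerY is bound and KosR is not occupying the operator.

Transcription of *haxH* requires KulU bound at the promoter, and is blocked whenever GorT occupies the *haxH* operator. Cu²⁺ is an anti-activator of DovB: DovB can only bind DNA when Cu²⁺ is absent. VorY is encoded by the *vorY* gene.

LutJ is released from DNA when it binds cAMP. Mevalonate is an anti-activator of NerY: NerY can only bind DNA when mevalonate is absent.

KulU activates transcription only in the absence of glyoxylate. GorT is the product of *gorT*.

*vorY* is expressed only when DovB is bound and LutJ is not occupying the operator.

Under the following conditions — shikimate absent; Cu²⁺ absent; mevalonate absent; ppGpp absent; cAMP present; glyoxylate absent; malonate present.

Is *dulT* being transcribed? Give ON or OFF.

ON

Shikimate is absent, so HaxT is inactive.
cAMP is present, so LutJ is inactive.
Cu²⁺ is absent, so DovB is active.
No repressor is bound and DovB is active, so *vorY* is transcribed.
So VorY is produced and active.
Glyoxylate is absent, so KulU is active.
Malonate is present, so KosR is inactive.
Mevalonate is absent, so NerY is active.
No repressor is bound and NerY is active, so *gorT* is transcribed.
So GorT is produced and active.
With repressor GorT bound, *haxH* is not transcribed.
So HaxH is not produced.
No repressor is bound and VorY is active, so *dulT* is transcribed.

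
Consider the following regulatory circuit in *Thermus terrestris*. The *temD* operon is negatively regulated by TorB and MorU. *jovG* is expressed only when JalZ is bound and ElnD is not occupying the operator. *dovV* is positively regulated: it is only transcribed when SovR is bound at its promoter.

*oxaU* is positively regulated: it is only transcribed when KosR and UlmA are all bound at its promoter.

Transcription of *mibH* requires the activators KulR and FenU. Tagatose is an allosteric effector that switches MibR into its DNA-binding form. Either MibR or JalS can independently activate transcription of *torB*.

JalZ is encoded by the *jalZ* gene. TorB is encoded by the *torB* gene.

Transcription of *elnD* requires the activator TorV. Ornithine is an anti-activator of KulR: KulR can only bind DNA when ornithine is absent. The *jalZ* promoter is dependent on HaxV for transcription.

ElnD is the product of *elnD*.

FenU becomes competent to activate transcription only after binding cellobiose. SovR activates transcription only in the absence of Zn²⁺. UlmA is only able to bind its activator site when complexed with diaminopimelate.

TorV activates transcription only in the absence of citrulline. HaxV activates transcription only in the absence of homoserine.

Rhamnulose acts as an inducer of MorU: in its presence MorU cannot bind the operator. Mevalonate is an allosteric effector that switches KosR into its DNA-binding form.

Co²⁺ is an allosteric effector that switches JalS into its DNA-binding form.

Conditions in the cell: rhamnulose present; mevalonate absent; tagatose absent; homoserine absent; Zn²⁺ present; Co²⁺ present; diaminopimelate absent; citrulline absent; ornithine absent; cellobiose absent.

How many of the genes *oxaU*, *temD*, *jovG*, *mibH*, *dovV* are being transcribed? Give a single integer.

0

Mevalonate is absent, so KosR is inactive.
Diaminopimelate is absent, so UlmA is inactive.
Required activator KosR is absent, so *oxaU* is not transcribed.
→ *oxaU* is OFF.
Tagatose is absent, so MibR is inactive.
Co²⁺ is present, so JalS is active.
Activator JalS is present, so *torB* is transcribed.
So TorB is produced and active.
Rhamnulose is present, so MorU is inactive.
With repressor TorB bound, *temD* is not transcribed.
→ *temD* is OFF.
Homoserine is absent, so HaxV is active.
No repressor is bound and HaxV is active, so *jalZ* is transcribed.
So JalZ is produced and active.
Citrulline is absent, so TorV is active.
No repressor is bound and TorV is active, so *elnD* is transcribed.
So ElnD is produced and active.
With repressor ElnD bound, *jovG* is not transcribed.
→ *jovG* is OFF.
Ornithine is absent, so KulR is active.
Cellobiose is absent, so FenU is inactive.
Required activator FenU is absent, so *mibH* is not transcribed.
→ *mibH* is OFF.
Zn²⁺ is present, so SovR is inactive.
Required activator SovR is absent, so *dovV* is not transcribed.
→ *dovV* is OFF.
0 of the 5 genes are transcribed.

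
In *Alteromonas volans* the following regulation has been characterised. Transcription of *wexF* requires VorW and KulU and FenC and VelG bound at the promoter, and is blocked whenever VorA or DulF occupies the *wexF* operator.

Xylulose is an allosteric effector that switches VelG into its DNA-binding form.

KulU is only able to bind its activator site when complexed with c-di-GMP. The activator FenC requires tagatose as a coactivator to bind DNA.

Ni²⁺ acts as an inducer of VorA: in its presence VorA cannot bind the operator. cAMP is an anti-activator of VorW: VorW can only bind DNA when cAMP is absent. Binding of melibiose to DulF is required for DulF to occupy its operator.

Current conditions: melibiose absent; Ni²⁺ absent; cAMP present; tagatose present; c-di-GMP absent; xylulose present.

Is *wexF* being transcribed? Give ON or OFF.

cAMP is present, so VorW is inactive.
c-di-GMP is absent, so KulU is inactive.
Tagatose is present, so FenC is active.
Ni²⁺ is absent, so VorA is active.
Xylulose is present, so VelG is active.
Melibiose is absent, so DulF is inactive.
With repressor VorA bound, *wexF* is not transcribed.

OFF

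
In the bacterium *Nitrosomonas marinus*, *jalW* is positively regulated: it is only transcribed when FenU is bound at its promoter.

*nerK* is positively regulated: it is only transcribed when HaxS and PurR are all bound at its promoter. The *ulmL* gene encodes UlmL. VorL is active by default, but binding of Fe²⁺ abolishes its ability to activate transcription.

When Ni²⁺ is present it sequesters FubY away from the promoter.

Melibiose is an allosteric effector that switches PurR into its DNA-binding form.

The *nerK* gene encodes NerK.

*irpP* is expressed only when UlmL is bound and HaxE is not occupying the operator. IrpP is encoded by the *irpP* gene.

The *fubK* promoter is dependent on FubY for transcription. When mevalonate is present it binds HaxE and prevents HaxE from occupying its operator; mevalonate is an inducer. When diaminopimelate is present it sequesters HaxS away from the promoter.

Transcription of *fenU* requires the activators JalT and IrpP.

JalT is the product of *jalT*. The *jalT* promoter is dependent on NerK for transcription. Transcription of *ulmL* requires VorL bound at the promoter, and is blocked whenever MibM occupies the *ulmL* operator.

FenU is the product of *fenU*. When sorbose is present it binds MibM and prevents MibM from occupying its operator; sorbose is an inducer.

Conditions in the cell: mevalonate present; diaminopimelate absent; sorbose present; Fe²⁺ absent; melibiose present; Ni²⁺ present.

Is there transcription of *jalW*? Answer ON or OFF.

ON

Diaminopimelate is absent, so HaxS is active.
Melibiose is present, so PurR is active.
No repressor is bound and HaxS and PurR are active, so *nerK* is transcribed.
So NerK is produced and active.
No repressor is bound and NerK is active, so *jalT* is transcribed.
So JalT is produced and active.
Mevalonate is present, so HaxE is inactive.
Fe²⁺ is absent, so VorL is active.
Sorbose is present, so MibM is inactive.
No repressor is bound and VorL is active, so *ulmL* is transcribed.
So UlmL is produced and active.
No repressor is bound and UlmL is active, so *irpP* is transcribed.
So IrpP is produced and active.
No repressor is bound and JalT and IrpP are active, so *fenU* is transcribed.
So FenU is produced and active.
No repressor is bound and FenU is active, so *jalW* is transcribed.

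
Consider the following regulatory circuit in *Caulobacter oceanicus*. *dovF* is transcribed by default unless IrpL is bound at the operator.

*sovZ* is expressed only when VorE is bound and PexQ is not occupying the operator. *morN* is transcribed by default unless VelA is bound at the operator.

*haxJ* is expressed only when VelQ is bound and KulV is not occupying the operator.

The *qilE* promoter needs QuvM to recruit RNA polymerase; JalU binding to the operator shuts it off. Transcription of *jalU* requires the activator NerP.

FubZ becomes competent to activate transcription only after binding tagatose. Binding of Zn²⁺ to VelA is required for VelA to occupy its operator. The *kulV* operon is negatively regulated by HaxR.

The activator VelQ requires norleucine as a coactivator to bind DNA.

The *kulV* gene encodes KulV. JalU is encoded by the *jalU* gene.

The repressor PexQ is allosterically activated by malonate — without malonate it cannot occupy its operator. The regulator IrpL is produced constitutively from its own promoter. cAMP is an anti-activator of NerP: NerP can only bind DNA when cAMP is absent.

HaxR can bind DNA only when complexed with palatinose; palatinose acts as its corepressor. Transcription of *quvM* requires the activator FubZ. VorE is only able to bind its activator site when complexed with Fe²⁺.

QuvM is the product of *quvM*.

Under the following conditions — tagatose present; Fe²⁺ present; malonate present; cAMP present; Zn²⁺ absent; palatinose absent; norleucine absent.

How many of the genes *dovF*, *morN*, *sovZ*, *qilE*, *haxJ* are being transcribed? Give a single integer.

IrpL is produced constitutively and is active.
With repressor IrpL bound, *dovF* is not transcribed.
→ *dovF* is OFF.
Zn²⁺ is absent, so VelA is inactive.
With no repressor bound, *morN* is transcribed.
→ *morN* is ON.
Fe²⁺ is present, so VorE is active.
Malonate is present, so PexQ is active.
With repressor PexQ bound, *sovZ* is not transcribed.
→ *sovZ* is OFF.
cAMP is present, so NerP is inactive.
Required activator NerP is absent, so *jalU* is not transcribed.
So JalU is not produced.
Tagatose is present, so FubZ is active.
No repressor is bound and FubZ is active, so *quvM* is transcribed.
So QuvM is produced and active.
No repressor is bound and QuvM is active, so *qilE* is transcribed.
→ *qilE* is ON.
Palatinose is absent, so HaxR is inactive.
With no repressor bound, *kulV* is transcribed.
So KulV is produced and active.
Norleucine is absent, so VelQ is inactive.
With repressor KulV bound, *haxJ* is not transcribed.
→ *haxJ* is OFF.
2 of the 5 genes are transcribed.

2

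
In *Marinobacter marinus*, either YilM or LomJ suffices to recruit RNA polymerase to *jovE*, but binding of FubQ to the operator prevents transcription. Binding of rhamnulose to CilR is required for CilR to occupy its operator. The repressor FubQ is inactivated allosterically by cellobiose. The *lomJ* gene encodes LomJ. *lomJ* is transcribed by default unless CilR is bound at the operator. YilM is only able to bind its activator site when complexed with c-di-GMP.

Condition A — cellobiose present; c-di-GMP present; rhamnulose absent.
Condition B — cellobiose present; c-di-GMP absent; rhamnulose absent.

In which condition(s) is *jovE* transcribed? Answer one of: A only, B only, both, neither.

both

Condition A:
Cellobiose is present, so FubQ is inactive.
c-di-GMP is present, so YilM is active.
Rhamnulose is absent, so CilR is inactive.
With no repressor bound, *lomJ* is transcribed.
So LomJ is produced and active.
Activator YilM is present, so *jovE* is transcribed.
→ *jovE* is ON in A.
Condition B:
Cellobiose is present, so FubQ is inactive.
c-di-GMP is absent, so YilM is inactive.
Rhamnulose is absent, so CilR is inactive.
With no repressor bound, *lomJ* is transcribed.
So LomJ is produced and active.
Activator LomJ is present, so *jovE* is transcribed.
→ *jovE* is ON in B.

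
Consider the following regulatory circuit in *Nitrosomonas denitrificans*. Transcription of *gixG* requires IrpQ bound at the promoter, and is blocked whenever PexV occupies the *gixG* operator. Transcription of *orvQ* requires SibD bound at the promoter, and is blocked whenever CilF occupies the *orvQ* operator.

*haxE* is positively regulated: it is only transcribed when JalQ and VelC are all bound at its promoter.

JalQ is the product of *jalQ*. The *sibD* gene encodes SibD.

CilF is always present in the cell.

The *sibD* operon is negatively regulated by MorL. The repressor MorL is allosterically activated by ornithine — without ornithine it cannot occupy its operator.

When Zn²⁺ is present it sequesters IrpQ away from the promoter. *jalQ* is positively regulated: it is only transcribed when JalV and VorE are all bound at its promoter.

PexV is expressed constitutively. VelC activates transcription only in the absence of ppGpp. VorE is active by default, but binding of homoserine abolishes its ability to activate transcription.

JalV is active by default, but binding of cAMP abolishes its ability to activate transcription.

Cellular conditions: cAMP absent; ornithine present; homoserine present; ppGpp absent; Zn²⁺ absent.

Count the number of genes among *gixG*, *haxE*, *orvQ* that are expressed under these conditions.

PexV is produced constitutively and is active.
Zn²⁺ is absent, so IrpQ is active.
With repressor PexV bound, *gixG* is not transcribed.
→ *gixG* is OFF.
cAMP is absent, so JalV is active.
Homoserine is present, so VorE is inactive.
Required activator VorE is absent, so *jalQ* is not transcribed.
So JalQ is not produced.
ppGpp is absent, so VelC is active.
Required activator JalQ is absent, so *haxE* is not transcribed.
→ *haxE* is OFF.
Ornithine is present, so MorL is active.
With repressor MorL bound, *sibD* is not transcribed.
So SibD is not produced.
CilF is produced constitutively and is active.
With repressor CilF bound, *orvQ* is not transcribed.
→ *orvQ* is OFF.
0 of the 3 genes are transcribed.

0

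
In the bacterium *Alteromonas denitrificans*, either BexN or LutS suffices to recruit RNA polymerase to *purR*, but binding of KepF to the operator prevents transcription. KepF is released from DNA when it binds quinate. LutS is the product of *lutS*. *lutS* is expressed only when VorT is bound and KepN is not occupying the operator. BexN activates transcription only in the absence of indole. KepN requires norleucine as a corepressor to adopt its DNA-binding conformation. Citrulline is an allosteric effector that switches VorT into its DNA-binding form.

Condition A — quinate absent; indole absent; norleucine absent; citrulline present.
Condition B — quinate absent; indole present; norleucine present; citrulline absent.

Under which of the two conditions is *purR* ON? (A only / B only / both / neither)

neither

Condition A:
Quinate is absent, so KepF is active.
Indole is absent, so BexN is active.
Norleucine is absent, so KepN is inactive.
Citrulline is present, so VorT is active.
No repressor is bound and VorT is active, so *lutS* is transcribed.
So LutS is produced and active.
With repressor KepF bound, *purR* is not transcribed.
→ *purR* is OFF in A.
Condition B:
Quinate is absent, so KepF is active.
Indole is present, so BexN is inactive.
Norleucine is present, so KepN is active.
Citrulline is absent, so VorT is inactive.
With repressor KepN bound, *lutS* is not transcribed.
So LutS is not produced.
With repressor KepF bound, *purR* is not transcribed.
→ *purR* is OFF in B.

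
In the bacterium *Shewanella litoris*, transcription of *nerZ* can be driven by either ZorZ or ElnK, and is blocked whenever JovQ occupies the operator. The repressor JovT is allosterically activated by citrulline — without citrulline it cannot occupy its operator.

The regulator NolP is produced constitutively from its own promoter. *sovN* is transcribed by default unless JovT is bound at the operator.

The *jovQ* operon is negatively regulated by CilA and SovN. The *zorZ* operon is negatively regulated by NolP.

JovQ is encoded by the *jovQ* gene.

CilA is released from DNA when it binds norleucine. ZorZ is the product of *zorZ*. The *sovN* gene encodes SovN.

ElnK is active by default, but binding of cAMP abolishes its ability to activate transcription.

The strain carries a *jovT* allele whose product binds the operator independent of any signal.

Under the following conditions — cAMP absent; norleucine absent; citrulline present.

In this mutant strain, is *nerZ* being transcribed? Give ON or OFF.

NolP is produced constitutively and is active.
With repressor NolP bound, *zorZ* is not transcribed.
So ZorZ is not produced.
Norleucine is absent, so CilA is active.
JovT is constitutively active in this strain.
With repressor JovT bound, *sovN* is not transcribed.
So SovN is not produced.
With repressor CilA bound, *jovQ* is not transcribed.
So JovQ is not produced.
cAMP is absent, so ElnK is active.
Activator ElnK is present, so *nerZ* is transcribed.

ON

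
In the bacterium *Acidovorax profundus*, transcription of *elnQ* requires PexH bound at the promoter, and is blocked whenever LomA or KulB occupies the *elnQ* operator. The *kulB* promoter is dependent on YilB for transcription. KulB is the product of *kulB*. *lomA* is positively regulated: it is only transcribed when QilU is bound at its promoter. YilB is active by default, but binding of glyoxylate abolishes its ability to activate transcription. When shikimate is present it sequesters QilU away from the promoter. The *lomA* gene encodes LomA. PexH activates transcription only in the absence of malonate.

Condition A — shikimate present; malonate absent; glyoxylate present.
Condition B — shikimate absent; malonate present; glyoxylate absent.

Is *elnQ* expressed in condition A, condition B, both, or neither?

A only

Condition A:
Shikimate is present, so QilU is inactive.
Required activator QilU is absent, so *lomA* is not transcribed.
So LomA is not produced.
Malonate is absent, so PexH is active.
Glyoxylate is present, so YilB is inactive.
Required activator YilB is absent, so *kulB* is not transcribed.
So KulB is not produced.
No repressor is bound and PexH is active, so *elnQ* is transcribed.
→ *elnQ* is ON in A.
Condition B:
Shikimate is absent, so QilU is active.
No repressor is bound and QilU is active, so *lomA* is transcribed.
So LomA is produced and active.
Malonate is present, so PexH is inactive.
Glyoxylate is absent, so YilB is active.
No repressor is bound and YilB is active, so *kulB* is transcribed.
So KulB is produced and active.
With repressor LomA bound, *elnQ* is not transcribed.
→ *elnQ* is OFF in B.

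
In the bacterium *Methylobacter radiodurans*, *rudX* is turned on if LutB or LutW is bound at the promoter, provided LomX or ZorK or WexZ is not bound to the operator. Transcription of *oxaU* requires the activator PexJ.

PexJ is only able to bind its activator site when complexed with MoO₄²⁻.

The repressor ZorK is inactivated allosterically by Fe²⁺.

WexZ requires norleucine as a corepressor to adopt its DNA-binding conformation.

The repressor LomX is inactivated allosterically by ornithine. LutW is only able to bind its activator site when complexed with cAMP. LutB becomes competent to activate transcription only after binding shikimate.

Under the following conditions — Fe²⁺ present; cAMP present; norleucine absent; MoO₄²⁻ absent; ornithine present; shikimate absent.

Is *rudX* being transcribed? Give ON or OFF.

ON

Shikimate is absent, so LutB is inactive.
Ornithine is present, so LomX is inactive.
Fe²⁺ is present, so ZorK is inactive.
cAMP is present, so LutW is active.
Norleucine is absent, so WexZ is inactive.
Activator LutW is present, so *rudX* is transcribed.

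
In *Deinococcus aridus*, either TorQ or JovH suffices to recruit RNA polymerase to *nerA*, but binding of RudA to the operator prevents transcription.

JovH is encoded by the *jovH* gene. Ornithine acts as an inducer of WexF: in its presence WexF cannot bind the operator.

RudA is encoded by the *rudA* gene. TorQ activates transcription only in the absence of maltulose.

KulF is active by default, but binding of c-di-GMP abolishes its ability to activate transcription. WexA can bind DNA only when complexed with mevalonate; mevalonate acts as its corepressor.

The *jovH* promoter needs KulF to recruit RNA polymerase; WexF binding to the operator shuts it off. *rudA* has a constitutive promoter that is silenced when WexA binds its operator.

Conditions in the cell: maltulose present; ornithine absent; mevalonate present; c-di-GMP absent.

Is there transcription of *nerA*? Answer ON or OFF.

Mevalonate is present, so WexA is active.
With repressor WexA bound, *rudA* is not transcribed.
So RudA is not produced.
Maltulose is present, so TorQ is inactive.
c-di-GMP is absent, so KulF is active.
Ornithine is absent, so WexF is active.
With repressor WexF bound, *jovH* is not transcribed.
So JovH is not produced.
No activator is available at the *nerA* promoter, so *nerA* is not transcribed.

OFF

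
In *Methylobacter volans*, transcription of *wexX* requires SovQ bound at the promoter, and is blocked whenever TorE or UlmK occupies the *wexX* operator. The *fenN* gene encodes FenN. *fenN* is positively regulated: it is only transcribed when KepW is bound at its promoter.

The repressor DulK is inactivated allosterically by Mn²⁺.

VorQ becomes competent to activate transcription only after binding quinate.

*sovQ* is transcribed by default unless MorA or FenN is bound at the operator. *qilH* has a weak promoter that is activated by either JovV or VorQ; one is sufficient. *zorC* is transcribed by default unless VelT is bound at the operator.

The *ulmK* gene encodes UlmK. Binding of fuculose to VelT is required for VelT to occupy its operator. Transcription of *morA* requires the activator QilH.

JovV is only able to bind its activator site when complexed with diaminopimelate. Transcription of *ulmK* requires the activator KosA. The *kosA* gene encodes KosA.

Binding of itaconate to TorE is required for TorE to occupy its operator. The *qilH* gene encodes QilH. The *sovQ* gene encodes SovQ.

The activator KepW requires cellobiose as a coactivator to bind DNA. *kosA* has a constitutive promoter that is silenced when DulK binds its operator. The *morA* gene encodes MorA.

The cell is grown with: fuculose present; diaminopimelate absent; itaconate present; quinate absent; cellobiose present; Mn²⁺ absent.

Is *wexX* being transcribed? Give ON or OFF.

Diaminopimelate is absent, so JovV is inactive.
Quinate is absent, so VorQ is inactive.
No activator is available at the *qilH* promoter, so *qilH* is not transcribed.
So QilH is not produced.
Required activator QilH is absent, so *morA* is not transcribed.
So MorA is not produced.
Cellobiose is present, so KepW is active.
No repressor is bound and KepW is active, so *fenN* is transcribed.
So FenN is produced and active.
With repressor FenN bound, *sovQ* is not transcribed.
So SovQ is not produced.
Itaconate is present, so TorE is active.
Mn²⁺ is absent, so DulK is active.
With repressor DulK bound, *kosA* is not transcribed.
So KosA is not produced.
Required activator KosA is absent, so *ulmK* is not transcribed.
So UlmK is not produced.
With repressor TorE bound, *wexX* is not transcribed.

OFF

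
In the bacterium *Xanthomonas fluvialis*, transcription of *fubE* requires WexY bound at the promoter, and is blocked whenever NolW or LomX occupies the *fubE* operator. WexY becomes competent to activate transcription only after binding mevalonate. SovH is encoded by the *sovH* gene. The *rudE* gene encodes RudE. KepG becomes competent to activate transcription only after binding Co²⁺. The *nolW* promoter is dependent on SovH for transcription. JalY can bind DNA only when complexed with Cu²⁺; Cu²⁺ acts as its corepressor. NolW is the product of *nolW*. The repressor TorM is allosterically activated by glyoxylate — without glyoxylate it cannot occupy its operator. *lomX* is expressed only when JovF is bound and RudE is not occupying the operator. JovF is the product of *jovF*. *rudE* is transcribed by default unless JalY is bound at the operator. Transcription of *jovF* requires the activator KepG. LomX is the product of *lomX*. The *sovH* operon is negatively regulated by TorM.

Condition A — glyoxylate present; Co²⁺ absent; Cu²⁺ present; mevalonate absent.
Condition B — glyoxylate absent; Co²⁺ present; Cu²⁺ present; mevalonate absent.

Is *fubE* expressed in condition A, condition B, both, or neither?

Condition A:
Glyoxylate is present, so TorM is active.
With repressor TorM bound, *sovH* is not transcribed.
So SovH is not produced.
Required activator SovH is absent, so *nolW* is not transcribed.
So NolW is not produced.
Co²⁺ is absent, so KepG is inactive.
Required activator KepG is absent, so *jovF* is not transcribed.
So JovF is not produced.
Cu²⁺ is present, so JalY is active.
With repressor JalY bound, *rudE* is not transcribed.
So RudE is not produced.
Required activator JovF is absent, so *lomX* is not transcribed.
So LomX is not produced.
Mevalonate is absent, so WexY is inactive.
Required activator WexY is absent, so *fubE* is not transcribed.
→ *fubE* is OFF in A.
Condition B:
Glyoxylate is absent, so TorM is inactive.
With no repressor bound, *sovH* is transcribed.
So SovH is produced and active.
No repressor is bound and SovH is active, so *nolW* is transcribed.
So NolW is produced and active.
Co²⁺ is present, so KepG is active.
No repressor is bound and KepG is active, so *jovF* is transcribed.
So JovF is produced and active.
Cu²⁺ is present, so JalY is active.
With repressor JalY bound, *rudE* is not transcribed.
So RudE is not produced.
No repressor is bound and JovF is active, so *lomX* is transcribed.
So LomX is produced and active.
Mevalonate is absent, so WexY is inactive.
With repressor NolW bound, *fubE* is not transcribed.
→ *fubE* is OFF in B.

neither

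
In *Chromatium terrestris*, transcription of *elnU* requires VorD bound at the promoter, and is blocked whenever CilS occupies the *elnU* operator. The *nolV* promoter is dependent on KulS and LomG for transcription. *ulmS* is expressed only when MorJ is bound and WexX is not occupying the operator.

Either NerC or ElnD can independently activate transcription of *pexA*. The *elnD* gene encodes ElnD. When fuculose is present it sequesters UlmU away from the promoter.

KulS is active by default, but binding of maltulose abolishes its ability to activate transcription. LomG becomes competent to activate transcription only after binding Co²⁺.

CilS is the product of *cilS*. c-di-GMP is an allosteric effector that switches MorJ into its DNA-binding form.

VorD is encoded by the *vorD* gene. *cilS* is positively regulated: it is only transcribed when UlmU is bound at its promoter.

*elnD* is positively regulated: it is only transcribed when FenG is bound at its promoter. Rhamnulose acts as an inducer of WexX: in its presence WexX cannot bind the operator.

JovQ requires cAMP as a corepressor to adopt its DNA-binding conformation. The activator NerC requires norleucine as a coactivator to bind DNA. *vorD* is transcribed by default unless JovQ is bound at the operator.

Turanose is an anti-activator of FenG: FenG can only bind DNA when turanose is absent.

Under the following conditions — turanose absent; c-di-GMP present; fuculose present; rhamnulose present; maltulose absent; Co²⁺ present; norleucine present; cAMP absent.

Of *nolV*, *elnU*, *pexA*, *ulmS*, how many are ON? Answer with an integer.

4

Maltulose is absent, so KulS is active.
Co²⁺ is present, so LomG is active.
No repressor is bound and KulS and LomG are active, so *nolV* is transcribed.
→ *nolV* is ON.
Fuculose is present, so UlmU is inactive.
Required activator UlmU is absent, so *cilS* is not transcribed.
So CilS is not produced.
cAMP is absent, so JovQ is inactive.
With no repressor bound, *vorD* is transcribed.
So VorD is produced and active.
No repressor is bound and VorD is active, so *elnU* is transcribed.
→ *elnU* is ON.
Norleucine is present, so NerC is active.
Turanose is absent, so FenG is active.
No repressor is bound and FenG is active, so *elnD* is transcribed.
So ElnD is produced and active.
Activator NerC is present, so *pexA* is transcribed.
→ *pexA* is ON.
Rhamnulose is present, so WexX is inactive.
c-di-GMP is present, so MorJ is active.
No repressor is bound and MorJ is active, so *ulmS* is transcribed.
→ *ulmS* is ON.
4 of the 4 genes are transcribed.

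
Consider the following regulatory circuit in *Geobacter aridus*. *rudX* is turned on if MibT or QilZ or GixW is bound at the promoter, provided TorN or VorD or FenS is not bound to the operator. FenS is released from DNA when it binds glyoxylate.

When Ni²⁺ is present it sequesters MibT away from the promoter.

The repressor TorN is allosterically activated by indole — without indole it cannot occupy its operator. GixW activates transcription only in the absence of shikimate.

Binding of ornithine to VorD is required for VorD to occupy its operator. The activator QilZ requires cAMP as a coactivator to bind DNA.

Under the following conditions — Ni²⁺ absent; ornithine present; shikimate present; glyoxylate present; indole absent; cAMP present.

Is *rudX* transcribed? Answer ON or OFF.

OFF

Indole is absent, so TorN is inactive.
Ornithine is present, so VorD is active.
Ni²⁺ is absent, so MibT is active.
Glyoxylate is present, so FenS is inactive.
cAMP is present, so QilZ is active.
Shikimate is present, so GixW is inactive.
With repressor VorD bound, *rudX* is not transcribed.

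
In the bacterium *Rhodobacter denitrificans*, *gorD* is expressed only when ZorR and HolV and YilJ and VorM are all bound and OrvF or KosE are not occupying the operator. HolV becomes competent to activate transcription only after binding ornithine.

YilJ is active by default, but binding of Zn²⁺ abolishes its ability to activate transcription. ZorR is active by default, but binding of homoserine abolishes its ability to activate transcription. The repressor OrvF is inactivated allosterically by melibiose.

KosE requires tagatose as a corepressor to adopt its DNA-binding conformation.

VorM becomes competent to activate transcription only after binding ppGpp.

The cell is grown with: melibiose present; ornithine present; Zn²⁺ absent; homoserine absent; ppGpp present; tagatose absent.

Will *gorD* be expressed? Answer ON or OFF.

Melibiose is present, so OrvF is inactive.
Homoserine is absent, so ZorR is active.
Ornithine is present, so HolV is active.
Zn²⁺ is absent, so YilJ is active.
ppGpp is present, so VorM is active.
Tagatose is absent, so KosE is inactive.
No repressor is bound and ZorR and HolV and YilJ and VorM are active, so *gorD* is transcribed.

ON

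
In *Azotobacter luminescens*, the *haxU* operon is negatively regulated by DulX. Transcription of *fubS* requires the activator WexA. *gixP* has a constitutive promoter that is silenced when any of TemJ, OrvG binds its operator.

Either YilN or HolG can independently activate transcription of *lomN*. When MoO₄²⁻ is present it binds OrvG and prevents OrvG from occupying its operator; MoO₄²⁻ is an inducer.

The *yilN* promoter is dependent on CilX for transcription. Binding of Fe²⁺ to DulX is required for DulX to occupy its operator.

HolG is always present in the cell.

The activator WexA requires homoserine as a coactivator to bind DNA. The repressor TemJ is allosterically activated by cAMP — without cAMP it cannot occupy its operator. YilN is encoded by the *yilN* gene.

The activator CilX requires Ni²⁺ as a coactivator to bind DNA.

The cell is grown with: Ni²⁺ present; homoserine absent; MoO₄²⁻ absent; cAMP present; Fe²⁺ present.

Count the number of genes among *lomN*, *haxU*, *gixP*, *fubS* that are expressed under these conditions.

1

Ni²⁺ is present, so CilX is active.
No repressor is bound and CilX is active, so *yilN* is transcribed.
So YilN is produced and active.
HolG is produced constitutively and is active.
Activator YilN is present, so *lomN* is transcribed.
→ *lomN* is ON.
Fe²⁺ is present, so DulX is active.
With repressor DulX bound, *haxU* is not transcribed.
→ *haxU* is OFF.
cAMP is present, so TemJ is active.
MoO₄²⁻ is absent, so OrvG is active.
With repressor TemJ bound, *gixP* is not transcribed.
→ *gixP* is OFF.
Homoserine is absent, so WexA is inactive.
Required activator WexA is absent, so *fubS* is not transcribed.
→ *fubS* is OFF.
1 of the 4 genes is transcribed.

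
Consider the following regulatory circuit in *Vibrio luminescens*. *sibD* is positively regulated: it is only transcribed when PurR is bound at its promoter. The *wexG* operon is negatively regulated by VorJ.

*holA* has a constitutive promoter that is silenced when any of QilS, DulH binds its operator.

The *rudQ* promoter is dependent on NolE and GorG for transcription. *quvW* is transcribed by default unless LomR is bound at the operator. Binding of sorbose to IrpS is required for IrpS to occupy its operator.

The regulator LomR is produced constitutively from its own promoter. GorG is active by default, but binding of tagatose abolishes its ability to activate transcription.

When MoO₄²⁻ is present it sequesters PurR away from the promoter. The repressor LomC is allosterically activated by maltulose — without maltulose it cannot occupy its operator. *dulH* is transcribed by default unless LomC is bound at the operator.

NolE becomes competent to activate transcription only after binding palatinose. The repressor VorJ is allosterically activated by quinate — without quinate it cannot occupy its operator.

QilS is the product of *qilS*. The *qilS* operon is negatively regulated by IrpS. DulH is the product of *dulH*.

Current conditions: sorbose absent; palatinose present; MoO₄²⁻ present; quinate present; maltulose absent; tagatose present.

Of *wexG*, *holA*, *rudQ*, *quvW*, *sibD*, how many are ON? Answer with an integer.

Quinate is present, so VorJ is active.
With repressor VorJ bound, *wexG* is not transcribed.
→ *wexG* is OFF.
Sorbose is absent, so IrpS is inactive.
With no repressor bound, *qilS* is transcribed.
So QilS is produced and active.
Maltulose is absent, so LomC is inactive.
With no repressor bound, *dulH* is transcribed.
So DulH is produced and active.
With repressor QilS bound, *holA* is not transcribed.
→ *holA* is OFF.
Palatinose is present, so NolE is active.
Tagatose is present, so GorG is inactive.
Required activator GorG is absent, so *rudQ* is not transcribed.
→ *rudQ* is OFF.
LomR is produced constitutively and is active.
With repressor LomR bound, *quvW* is not transcribed.
→ *quvW* is OFF.
MoO₄²⁻ is present, so PurR is inactive.
Required activator PurR is absent, so *sibD* is not transcribed.
→ *sibD* is OFF.
0 of the 5 genes are transcribed.

0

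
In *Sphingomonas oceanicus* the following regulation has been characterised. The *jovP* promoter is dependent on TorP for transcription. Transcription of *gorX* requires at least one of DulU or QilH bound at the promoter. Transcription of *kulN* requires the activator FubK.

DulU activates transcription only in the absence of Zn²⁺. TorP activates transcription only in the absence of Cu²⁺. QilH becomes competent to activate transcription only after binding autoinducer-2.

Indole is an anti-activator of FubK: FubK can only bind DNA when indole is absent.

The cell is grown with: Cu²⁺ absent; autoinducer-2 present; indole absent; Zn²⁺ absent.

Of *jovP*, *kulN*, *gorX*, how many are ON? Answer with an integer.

Cu²⁺ is absent, so TorP is active.
No repressor is bound and TorP is active, so *jovP* is transcribed.
→ *jovP* is ON.
Indole is absent, so FubK is active.
No repressor is bound and FubK is active, so *kulN* is transcribed.
→ *kulN* is ON.
Zn²⁺ is absent, so DulU is active.
Autoinducer-2 is present, so QilH is active.
Activator DulU is present, so *gorX* is transcribed.
→ *gorX* is ON.
3 of the 3 genes are transcribed.

3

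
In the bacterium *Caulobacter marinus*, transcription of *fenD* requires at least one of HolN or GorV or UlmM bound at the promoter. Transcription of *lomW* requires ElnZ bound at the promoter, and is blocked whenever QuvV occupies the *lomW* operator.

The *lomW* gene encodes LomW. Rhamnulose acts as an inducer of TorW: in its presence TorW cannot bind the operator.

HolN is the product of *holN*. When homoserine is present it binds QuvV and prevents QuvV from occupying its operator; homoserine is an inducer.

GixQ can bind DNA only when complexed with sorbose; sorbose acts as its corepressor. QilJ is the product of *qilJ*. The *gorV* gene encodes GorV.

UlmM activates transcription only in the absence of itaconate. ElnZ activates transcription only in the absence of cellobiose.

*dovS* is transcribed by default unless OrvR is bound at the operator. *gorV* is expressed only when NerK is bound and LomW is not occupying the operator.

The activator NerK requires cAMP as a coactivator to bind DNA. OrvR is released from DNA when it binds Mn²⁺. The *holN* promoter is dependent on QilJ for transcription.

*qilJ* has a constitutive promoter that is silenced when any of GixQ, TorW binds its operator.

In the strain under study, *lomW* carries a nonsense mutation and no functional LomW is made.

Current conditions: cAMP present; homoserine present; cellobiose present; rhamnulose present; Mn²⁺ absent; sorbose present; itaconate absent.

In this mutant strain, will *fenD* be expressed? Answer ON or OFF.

Sorbose is present, so GixQ is active.
Rhamnulose is present, so TorW is inactive.
With repressor GixQ bound, *qilJ* is not transcribed.
So QilJ is not produced.
Required activator QilJ is absent, so *holN* is not transcribed.
So HolN is not produced.
LomW is non-functional in this strain, so it has no effect.
cAMP is present, so NerK is active.
No repressor is bound and NerK is active, so *gorV* is transcribed.
So GorV is produced and active.
Itaconate is absent, so UlmM is active.
Activator GorV is present, so *fenD* is transcribed.

ON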